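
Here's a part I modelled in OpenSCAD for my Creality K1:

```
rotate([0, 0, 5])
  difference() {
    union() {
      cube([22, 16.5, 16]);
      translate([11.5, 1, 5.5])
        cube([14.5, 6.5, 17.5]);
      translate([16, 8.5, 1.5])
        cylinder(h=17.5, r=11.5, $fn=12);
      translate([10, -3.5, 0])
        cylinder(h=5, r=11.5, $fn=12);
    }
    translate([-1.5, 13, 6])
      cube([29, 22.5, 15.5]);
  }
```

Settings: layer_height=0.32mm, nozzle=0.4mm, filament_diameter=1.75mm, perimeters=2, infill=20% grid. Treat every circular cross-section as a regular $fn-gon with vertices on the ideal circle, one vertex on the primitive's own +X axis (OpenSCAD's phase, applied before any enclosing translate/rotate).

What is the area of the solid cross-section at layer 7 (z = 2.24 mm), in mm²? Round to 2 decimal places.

At z = 2.24 mm: the 22×16.5 cube contributes its full rectangle (area 363.00 mm²); the cube at (11.5, 1) is not intersected at this z (z outside [5.5, 23]); the r=11.5 cylinder at (16, 8.5) gives a regular 12-gon of circumradius 11.5 (constant along its height) (area = (12/2)·11.500²·sin(360°/12) = 396.75 mm²); the r=11.5 cylinder at (10, -3.5) gives a regular 12-gon of circumradius 11.5 (constant along its height) (area = (12/2)·11.500²·sin(360°/12) = 396.75 mm²); Merging all regions: the regions partially overlap — summed areas 1156.50 mm² minus the doubly-counted overlap 411.62 mm² gives 744.88 mm² — area = 744.88 mm²; the cube at (-1.5, 13) is absent (z outside [6, 21.5]); Taking the first minus the rest: none of the subtracted shapes is present at this height, so that combined region is unchanged — area = 744.88 mm²; (whole slice rotated 5° about Z — lengths, areas and connectivity unchanged). Overall, the cross-section is a single solid region. Net area = 744.88 mm².

744.88 mm²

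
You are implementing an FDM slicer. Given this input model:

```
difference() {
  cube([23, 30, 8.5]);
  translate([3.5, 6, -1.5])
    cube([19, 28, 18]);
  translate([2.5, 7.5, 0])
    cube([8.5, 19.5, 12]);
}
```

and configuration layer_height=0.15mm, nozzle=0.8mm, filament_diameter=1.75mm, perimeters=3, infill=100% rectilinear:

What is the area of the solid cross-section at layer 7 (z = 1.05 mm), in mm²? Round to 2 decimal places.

214.50 mm²

At z = 1.05 mm: the cube (footprint 23×30) is included at this height (area 690.00 mm²); the cube at (3.5, 6) is present — its section is the full 19×28 rectangle (area 532.00 mm²); the cube at (2.5, 7.5) is present — its section is the full 8.5×19.5 rectangle (area 165.75 mm²); Taking the first minus the rest: starting from the 23×30 cube (690.00 mm²), the 19×28 cube at (3.5, 6) partially overlaps it — only the 456.00 mm² overlap (of its 532.00 mm²) is removed, clipping the outline; the 8.5×19.5 cube at (2.5, 7.5) partially overlaps it — only the 19.50 mm² overlap (of its 165.75 mm²) is removed, clipping the outline — area = 214.50 mm². Overall, the cross-section is a single solid region. Net area = 214.50 mm².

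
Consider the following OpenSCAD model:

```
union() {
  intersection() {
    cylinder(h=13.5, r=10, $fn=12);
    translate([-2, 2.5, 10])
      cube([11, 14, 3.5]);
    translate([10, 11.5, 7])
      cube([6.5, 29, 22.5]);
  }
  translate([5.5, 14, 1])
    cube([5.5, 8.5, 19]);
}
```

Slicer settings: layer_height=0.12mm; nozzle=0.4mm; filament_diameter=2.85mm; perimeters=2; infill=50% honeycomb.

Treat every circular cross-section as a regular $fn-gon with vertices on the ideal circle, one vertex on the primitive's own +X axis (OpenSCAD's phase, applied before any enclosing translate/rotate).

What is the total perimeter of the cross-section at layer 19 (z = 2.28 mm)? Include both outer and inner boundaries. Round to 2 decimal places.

At z = 2.28 mm: the cylinder: section is a regular 12-gon, circumradius r=10 (perimeter = 2·12·10.000·sin(180°/12) = 62.12 mm); the cube at (-2, 2.5) does not reach this height (z outside [10, 13.5]); the cube at (10, 11.5) does not reach this height (z outside [7, 29.5]); Taking the intersection: at least one operand is absent at this height, so nothing remains; the cube at (5.5, 14) (footprint 5.5×8.5) is included at this height (perimeter 28.00 mm); Taking the union: only the 5.5×8.5 cube at (5.5, 14) is present, so the union is just that shape — boundary = 28.00 mm. Overall, the cross-section is a single solid region. Total boundary length (outer) = 28.00 mm.

28.00 mm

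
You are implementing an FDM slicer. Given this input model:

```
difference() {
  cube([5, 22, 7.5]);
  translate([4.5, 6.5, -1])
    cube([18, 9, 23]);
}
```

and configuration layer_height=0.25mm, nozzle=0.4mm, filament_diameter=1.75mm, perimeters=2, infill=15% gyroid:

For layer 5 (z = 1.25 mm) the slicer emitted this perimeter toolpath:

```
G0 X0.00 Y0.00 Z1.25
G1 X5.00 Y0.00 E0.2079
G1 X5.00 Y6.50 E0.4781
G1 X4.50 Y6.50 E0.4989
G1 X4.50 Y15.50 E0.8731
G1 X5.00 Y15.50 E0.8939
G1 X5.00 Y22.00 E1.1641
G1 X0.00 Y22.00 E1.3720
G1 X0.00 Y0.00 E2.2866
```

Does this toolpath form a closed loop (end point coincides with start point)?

yes

Start point (G0): (0.00, 0.00). End point (last G1): the path returns to the start — closed.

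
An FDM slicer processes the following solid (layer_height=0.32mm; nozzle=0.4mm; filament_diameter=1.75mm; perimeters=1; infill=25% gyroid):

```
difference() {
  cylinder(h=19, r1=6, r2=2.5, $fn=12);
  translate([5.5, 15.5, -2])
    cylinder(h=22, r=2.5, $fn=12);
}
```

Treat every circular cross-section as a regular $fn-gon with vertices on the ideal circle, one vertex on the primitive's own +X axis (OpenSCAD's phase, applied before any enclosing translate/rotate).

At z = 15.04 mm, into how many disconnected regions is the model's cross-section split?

1

At z = 15.04 mm: the cone contributes a regular 12-gon of circumradius 3.229 (interpolated between r1=6 and r2=2.5 at t=0.792); the r=2.5 cylinder at (5.5, 15.5) gives a regular 12-gon of circumradius 2.5 (constant along its height); Subtracting the remaining from the first: starting from the cone, the r=2.5 cylinder at (5.5, 15.5) misses the remaining region (no effect) — 1 connected region. The result has 1 disconnected region.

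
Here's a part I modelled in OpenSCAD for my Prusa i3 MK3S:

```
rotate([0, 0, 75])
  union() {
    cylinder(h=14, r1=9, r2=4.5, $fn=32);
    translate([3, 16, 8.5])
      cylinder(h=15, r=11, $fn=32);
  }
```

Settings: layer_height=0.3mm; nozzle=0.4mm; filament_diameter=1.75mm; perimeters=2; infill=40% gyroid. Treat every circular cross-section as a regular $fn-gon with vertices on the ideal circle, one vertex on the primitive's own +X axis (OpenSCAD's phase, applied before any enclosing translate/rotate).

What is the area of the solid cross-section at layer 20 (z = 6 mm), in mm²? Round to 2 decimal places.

156.09 mm²

At z = 6 mm: the cone (r1=9→r2=4.5) has section circumradius 7.071 here — a regular 32-gon (area = (32/2)·7.071²·sin(360°/32) = 156.09 mm²); the cylinder at (3, 16) is not intersected at this z (z outside [8.5, 23.5]); Combining (union): only the cone is present, so the union is just that shape — area = 156.09 mm²; (whole slice rotated 75° about Z — lengths, areas and connectivity unchanged). Overall, the cross-section is a single solid region. Net area = 156.09 mm².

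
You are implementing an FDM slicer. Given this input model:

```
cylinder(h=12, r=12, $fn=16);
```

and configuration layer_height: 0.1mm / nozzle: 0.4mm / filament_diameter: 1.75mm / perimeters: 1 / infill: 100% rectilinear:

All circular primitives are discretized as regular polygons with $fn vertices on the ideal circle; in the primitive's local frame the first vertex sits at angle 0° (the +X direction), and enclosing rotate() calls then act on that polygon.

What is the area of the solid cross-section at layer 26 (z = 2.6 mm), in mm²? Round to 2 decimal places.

440.85 mm²

At z = 2.6 mm: the cylinder: section is a regular 16-gon, circumradius r=12 (area = (16/2)·12.000²·sin(360°/16) = 440.85 mm²). Overall, the cross-section is a single solid region. Net area = 440.85 mm².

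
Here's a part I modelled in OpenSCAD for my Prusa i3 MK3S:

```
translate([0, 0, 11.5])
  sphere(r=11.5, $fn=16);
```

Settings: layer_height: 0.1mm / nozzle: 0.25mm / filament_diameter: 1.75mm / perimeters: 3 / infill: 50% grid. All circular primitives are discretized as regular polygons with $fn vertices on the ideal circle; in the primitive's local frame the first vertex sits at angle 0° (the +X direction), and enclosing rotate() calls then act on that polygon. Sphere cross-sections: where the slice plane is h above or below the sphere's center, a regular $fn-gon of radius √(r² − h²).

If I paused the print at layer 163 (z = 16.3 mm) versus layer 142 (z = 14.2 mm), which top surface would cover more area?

Layer 163 (z = 16.3): the r=11.5 sphere slices to a regular 16-gon of circumradius 10.450 (√(r²−h²) with h=4.8 from center) (area = (16/2)·10.450²·sin(360°/16) = 334.34 mm²). So its area = 334.34 mm². Layer 142 (z = 14.2): the r=11.5 sphere contributes a regular 16-gon of circumradius √(11.5²−2.7²) = 11.179 (area = (16/2)·11.179²·sin(360°/16) = 382.56 mm²). So its area = 382.56 mm². Layer 142 is larger (382.56 vs 334.34 mm²).

layer 142 (z = 14.2 mm)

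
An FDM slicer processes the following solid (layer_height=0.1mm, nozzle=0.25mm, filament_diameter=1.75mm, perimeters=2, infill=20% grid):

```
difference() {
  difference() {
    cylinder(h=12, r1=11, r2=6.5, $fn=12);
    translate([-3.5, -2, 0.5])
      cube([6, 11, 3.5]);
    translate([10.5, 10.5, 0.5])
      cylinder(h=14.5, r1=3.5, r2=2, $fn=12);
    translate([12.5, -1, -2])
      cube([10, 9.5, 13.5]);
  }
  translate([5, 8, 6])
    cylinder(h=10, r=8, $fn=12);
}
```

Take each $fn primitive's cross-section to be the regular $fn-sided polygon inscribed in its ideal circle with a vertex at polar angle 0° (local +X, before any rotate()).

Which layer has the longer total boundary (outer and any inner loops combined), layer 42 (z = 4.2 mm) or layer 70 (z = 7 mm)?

layer 42 (z = 4.2 mm)

Layer 42 (z = 4.2): the cone: at t=0.350 of its height the radius interpolates to r₁+(r₂−r₁)t = 9.425, giving a regular 12-gon of that circumradius (perimeter = 2·12·9.425·sin(180°/12) = 58.54 mm); the cube at (-3.5, -2) is not intersected at this z (z outside [0.5, 4]); the cone at (10.5, 10.5) (r1=3.5→r2=2) has section circumradius 3.117 here — a regular 12-gon (perimeter = 2·12·3.117·sin(180°/12) = 19.36 mm); the cube at (12.5, -1) (footprint 10×9.5) is included at this height (perimeter 39.00 mm); Subtracting the remaining from the first: starting from the cone, the cone at (10.5, 10.5) misses the remaining region (no effect); the 10×9.5 cube at (12.5, -1) misses the remaining region (no effect) — boundary = 58.54 mm; the cylinder at (5, 8) does not reach this height (z outside [6, 16]); Taking the first minus the rest: none of the subtracted shapes is present at this height, so the result so far is unchanged — boundary = 58.54 mm. So its perimeter = 58.54 mm. Layer 70 (z = 7): the cone (r1=11→r2=6.5) has section circumradius 8.375 here — a regular 12-gon (perimeter = 2·12·8.375·sin(180°/12) = 52.02 mm); the cube at (-3.5, -2) does not reach this height (z outside [0.5, 4]); the cone at (10.5, 10.5) (r1=3.5→r2=2) has section circumradius 2.828 here — a regular 12-gon (perimeter = 2·12·2.828·sin(180°/12) = 17.56 mm); the cube at (12.5, -1) (footprint 10×9.5) is included at this height (perimeter 39.00 mm); Subtracting the remaining from the first: starting from the cone, the cone at (10.5, 10.5) misses the remaining region (no effect); the 10×9.5 cube at (12.5, -1) misses the remaining region (no effect) — boundary = 52.02 mm; the cylinder at (5, 8): section is a regular 12-gon, circumradius r=8 (perimeter = 2·12·8.000·sin(180°/12) = 49.69 mm); After the difference (first − rest): starting from that combined region, the r=8 cylinder at (5, 8) partially overlaps it — only the 59.12 mm² overlap (of its 192.00 mm²) is removed, clipping the outline — boundary = 52.16 mm. So its perimeter = 52.16 mm. Layer 42 is larger (58.54 vs 52.16 mm).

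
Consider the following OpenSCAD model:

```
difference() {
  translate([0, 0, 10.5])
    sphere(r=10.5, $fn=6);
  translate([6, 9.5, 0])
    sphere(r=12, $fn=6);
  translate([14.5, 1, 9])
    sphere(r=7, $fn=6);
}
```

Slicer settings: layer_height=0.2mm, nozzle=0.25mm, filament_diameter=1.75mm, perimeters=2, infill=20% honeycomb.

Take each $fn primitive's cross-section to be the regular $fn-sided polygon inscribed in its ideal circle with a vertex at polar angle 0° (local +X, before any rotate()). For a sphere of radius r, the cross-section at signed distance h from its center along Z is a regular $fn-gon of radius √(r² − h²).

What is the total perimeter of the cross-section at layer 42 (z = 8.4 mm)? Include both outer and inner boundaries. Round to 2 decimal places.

60.79 mm

At z = 8.4 mm: the r=10.5 sphere slices to a regular 6-gon of circumradius 10.288 (√(r²−h²) with h=2.1 from center) (perimeter = 2·6·10.288·sin(180°/6) = 61.73 mm); the r=12 sphere at (6, 9.5) slices to a regular 6-gon of circumradius 8.570 (√(r²−h²) with h=8.4 from center) (perimeter = 2·6·8.570·sin(180°/6) = 51.42 mm); the r=7 sphere at (14.5, 1) contributes a regular 6-gon of circumradius √(7²−0.6²) = 6.974 (perimeter = 2·6·6.974·sin(180°/6) = 41.85 mm); Subtracting the remaining from the first: starting from the r=10.5 sphere, the r=12 sphere at (6, 9.5) partially overlaps it — only the 50.36 mm² overlap (of its 190.80 mm²) is removed, clipping the outline; the r=7 sphere at (14.5, 1) partially overlaps it — only the 5.94 mm² overlap (of its 126.37 mm²) is removed, clipping the outline — boundary = 60.79 mm. Overall, the cross-section is a single solid region. Total boundary length (outer) = 60.79 mm.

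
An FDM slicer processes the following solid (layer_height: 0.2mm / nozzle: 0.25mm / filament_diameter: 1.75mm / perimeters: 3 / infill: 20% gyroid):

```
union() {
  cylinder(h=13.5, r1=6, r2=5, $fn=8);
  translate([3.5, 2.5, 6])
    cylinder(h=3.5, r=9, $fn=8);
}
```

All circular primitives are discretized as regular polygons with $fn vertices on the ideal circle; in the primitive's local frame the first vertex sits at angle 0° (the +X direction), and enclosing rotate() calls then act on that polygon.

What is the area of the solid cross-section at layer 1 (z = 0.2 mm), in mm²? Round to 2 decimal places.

101.32 mm²

At z = 0.2 mm: the cone: at t=0.015 of its height the radius interpolates to r₁+(r₂−r₁)t = 5.985, giving a regular 8-gon of that circumradius (area = (8/2)·5.985²·sin(360°/8) = 101.32 mm²); the cylinder at (3.5, 2.5) is not intersected at this z (z outside [6, 9.5]); Combining (union): only the cone is present, so the union is just that shape — area = 101.32 mm². Overall, the cross-section is a single solid region. Net area = 101.32 mm².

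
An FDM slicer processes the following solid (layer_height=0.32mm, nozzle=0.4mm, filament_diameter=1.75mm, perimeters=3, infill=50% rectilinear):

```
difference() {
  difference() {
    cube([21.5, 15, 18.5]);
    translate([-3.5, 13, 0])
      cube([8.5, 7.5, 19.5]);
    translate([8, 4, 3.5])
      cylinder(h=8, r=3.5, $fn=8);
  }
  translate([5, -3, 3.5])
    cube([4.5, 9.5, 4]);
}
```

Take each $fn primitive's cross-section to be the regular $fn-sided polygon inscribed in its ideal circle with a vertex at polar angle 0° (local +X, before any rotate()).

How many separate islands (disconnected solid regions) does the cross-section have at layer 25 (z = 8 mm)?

At z = 8 mm: the 21.5×15 cube contributes its full rectangle; the cube at (-3.5, 13) (footprint 8.5×7.5) is included at this height; the r=3.5 cylinder at (8, 4) contributes a regular 8-gon of circumradius 3.5; After the difference (first − rest): starting from the 21.5×15 cube, the 8.5×7.5 cube at (-3.5, 13) partially overlaps it — only the 10.00 mm² overlap (of its 63.75 mm²) is removed, clipping the outline; the r=3.5 cylinder at (8, 4) lies wholly inside it (removes its full 34.65 mm² and its 21.43 mm outline becomes a hole wall) — 1 connected region with 1 hole; the cube at (5, -3) does not reach this height (z outside [3.5, 7.5]); After the difference (first − rest): none of the subtracted shapes is present at this height, so that combined region is unchanged — 1 connected region with 1 hole. Overall, the cross-section is one region with 1 hole. Island count = 1.

1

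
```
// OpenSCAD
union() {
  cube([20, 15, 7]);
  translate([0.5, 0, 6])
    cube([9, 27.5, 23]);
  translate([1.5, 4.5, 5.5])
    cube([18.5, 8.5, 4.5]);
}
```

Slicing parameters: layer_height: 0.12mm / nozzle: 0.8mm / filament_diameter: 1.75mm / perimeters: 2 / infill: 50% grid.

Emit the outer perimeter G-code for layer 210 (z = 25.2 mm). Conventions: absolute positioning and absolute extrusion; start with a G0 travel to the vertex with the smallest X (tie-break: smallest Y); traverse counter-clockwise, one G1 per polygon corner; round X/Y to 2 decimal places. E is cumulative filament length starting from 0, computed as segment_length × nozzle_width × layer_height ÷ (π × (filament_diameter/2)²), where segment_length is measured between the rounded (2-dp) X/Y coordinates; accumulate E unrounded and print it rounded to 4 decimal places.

G0 X0.50 Y0.00 Z25.20
G1 X9.50 Y0.00 E0.3592
G1 X9.50 Y27.50 E1.4568
G1 X0.50 Y27.50 E1.8160
G1 X0.50 Y0.00 E2.9136

At z = 25.2 mm: the cube is absent (z outside [0, 7]); the cube at (0.5, 0) (footprint 9×27.5) is included at this height; the cube at (1.5, 4.5) is absent (z outside [5.5, 10]); Merging all regions: only the 9×27.5 cube at (0.5, 0) is present, so the union is just that shape — 1 connected region. The outline is a single polygon with 4 vertices. Extrusion per mm of travel: 0.8 × 0.12 / (π × 0.875²) = 0.039912. Accumulating E over each segment gives final E = 2.9136.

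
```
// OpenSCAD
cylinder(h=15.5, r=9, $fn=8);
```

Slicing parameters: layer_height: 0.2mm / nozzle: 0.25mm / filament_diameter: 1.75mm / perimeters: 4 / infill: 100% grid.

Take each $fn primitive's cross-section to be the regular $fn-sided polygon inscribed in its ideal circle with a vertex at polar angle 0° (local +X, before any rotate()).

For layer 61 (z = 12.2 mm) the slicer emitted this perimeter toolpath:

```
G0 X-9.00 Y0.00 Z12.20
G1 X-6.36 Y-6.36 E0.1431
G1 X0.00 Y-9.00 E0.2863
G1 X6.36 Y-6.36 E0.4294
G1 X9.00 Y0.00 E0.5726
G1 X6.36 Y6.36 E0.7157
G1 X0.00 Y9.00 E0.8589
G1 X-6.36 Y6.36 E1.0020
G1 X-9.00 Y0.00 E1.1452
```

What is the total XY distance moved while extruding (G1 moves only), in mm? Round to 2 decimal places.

Sum the Euclidean lengths of each G1 segment: total = 55.09 mm.

55.09 mm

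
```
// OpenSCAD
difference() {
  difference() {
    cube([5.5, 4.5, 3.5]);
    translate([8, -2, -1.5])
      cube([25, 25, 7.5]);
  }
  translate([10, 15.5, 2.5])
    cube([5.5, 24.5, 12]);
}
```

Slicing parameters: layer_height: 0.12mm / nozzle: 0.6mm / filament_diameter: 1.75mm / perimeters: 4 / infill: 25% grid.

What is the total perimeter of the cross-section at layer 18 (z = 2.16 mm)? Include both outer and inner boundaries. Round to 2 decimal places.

At z = 2.16 mm: the cube (footprint 5.5×4.5) is included at this height (perimeter 20.00 mm); the cube at (8, -2) is present — its section is the full 25×25 rectangle (perimeter 100.00 mm); Subtracting the remaining from the first: starting from the 5.5×4.5 cube, the 25×25 cube at (8, -2) misses the remaining region (no effect) — boundary = 20.00 mm; the cube at (10, 15.5) is not intersected at this z (z outside [2.5, 14.5]); After the difference (first − rest): none of the subtracted shapes is present at this height, so the result so far is unchanged — boundary = 20.00 mm. Overall, the cross-section is a single solid region. Total boundary length (outer) = 20.00 mm.

20.00 mm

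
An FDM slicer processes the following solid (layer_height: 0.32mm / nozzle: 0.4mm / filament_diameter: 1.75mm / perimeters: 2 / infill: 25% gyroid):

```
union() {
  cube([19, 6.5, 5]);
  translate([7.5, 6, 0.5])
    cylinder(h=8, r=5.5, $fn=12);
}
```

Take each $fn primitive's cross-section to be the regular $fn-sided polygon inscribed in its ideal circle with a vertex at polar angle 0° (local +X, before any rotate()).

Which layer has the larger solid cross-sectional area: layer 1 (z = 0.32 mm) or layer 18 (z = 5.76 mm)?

layer 1 (z = 0.32 mm)

Layer 1 (z = 0.32): the 19×6.5 cube contributes its full rectangle (area 123.50 mm²); the cylinder at (7.5, 6) does not reach this height (z outside [0.5, 8.5]); Combining (union): only the 19×6.5 cube is present, so the union is just that shape — area = 123.50 mm². So its area = 123.50 mm². Layer 18 (z = 5.76): the cube is absent (z outside [0, 5]); the r=5.5 cylinder at (7.5, 6) contributes a regular 12-gon of circumradius 5.5 (area = (12/2)·5.500²·sin(360°/12) = 90.75 mm²); Combining (union): only the r=5.5 cylinder at (7.5, 6) is present, so the union is just that shape — area = 90.75 mm². So its area = 90.75 mm². Layer 1 is larger (123.50 vs 90.75 mm²).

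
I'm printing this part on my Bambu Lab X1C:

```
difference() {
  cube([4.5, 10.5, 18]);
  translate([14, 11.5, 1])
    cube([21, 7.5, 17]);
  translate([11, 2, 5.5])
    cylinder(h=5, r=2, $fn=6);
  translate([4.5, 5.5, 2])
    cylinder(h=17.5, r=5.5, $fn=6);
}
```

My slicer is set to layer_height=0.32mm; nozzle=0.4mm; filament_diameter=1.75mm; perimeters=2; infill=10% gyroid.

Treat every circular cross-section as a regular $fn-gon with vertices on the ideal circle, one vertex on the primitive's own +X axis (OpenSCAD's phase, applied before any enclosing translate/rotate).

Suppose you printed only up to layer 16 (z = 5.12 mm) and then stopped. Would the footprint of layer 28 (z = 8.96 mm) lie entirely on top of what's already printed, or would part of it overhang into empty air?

entirely on top

Compare the two slices. At z = 5.12: the cube (footprint 4.5×10.5) is included at this height (area 47.25 mm²); the cube at (14, 11.5) (footprint 21×7.5) is included at this height (area 157.50 mm²); the cylinder at (11, 2) is absent (z outside [5.5, 10.5]); the r=5.5 cylinder at (4.5, 5.5) gives a regular 6-gon of circumradius 5.5 (constant along its height) (area = (6/2)·5.500²·sin(360°/6) = 78.59 mm²); Taking the first minus the rest: starting from the 4.5×10.5 cube (47.25 mm²), the 21×7.5 cube at (14, 11.5) misses the remaining region (no effect); the r=5.5 cylinder at (4.5, 5.5) partially overlaps it — only the 37.56 mm² overlap (of its 78.59 mm²) is removed, clipping the outline — area = 9.69 mm². At z = 8.96: the cube is present — its section is the full 4.5×10.5 rectangle (area 47.25 mm²); the 21×7.5 cube at (14, 11.5) contributes its full rectangle (area 157.50 mm²); the cylinder at (11, 2): section is a regular 6-gon, circumradius r=2 (area = (6/2)·2.000²·sin(360°/6) = 10.39 mm²); the r=5.5 cylinder at (4.5, 5.5) gives a regular 6-gon of circumradius 5.5 (constant along its height) (area = (6/2)·5.500²·sin(360°/6) = 78.59 mm²); After the difference (first − rest): starting from the 4.5×10.5 cube (47.25 mm²), the 21×7.5 cube at (14, 11.5) misses the remaining region (no effect); the r=2 cylinder at (11, 2) misses the remaining region (no effect); the r=5.5 cylinder at (4.5, 5.5) partially overlaps it — only the 37.56 mm² overlap (of its 78.59 mm²) is removed, clipping the outline — area = 9.69 mm². Checking containment: the cross-section at z = 8.96 is a subset of the cross-section at z = 5.12.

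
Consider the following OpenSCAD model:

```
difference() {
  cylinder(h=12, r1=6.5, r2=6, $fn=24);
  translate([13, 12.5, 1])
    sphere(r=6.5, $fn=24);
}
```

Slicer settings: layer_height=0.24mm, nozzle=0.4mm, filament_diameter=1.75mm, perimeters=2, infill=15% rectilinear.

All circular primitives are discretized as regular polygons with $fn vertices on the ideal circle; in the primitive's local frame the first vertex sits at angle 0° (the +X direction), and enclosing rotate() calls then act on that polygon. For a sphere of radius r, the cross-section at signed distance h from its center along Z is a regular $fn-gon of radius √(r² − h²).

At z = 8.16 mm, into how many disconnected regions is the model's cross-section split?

At z = 8.16 mm: the cone contributes a regular 24-gon of circumradius 6.160 (interpolated between r1=6.5 and r2=6 at t=0.680); the sphere at (13, 12.5) is absent (|z−center|=7.160 > r=6.5); After the difference (first − rest): none of the subtracted shapes is present at this height, so the cone is unchanged — 1 connected region. The result has 1 disconnected region.

1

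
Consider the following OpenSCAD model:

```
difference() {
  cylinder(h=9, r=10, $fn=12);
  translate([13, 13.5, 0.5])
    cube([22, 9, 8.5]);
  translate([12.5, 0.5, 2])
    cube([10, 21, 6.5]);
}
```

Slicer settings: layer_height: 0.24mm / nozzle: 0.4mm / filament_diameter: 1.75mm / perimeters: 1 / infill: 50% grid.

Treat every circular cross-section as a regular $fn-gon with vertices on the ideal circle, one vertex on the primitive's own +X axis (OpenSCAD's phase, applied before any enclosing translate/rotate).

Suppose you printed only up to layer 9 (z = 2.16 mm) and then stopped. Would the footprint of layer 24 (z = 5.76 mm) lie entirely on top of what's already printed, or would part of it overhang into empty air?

Compare the two slices. At z = 2.16: the cylinder: section is a regular 12-gon, circumradius r=10 (area = (12/2)·10.000²·sin(360°/12) = 300.00 mm²); the 22×9 cube at (13, 13.5) contributes its full rectangle (area 198.00 mm²); the cube at (12.5, 0.5) is present — its section is the full 10×21 rectangle (area 210.00 mm²); Subtracting the remaining from the first: starting from the r=10 cylinder (300.00 mm²), the 22×9 cube at (13, 13.5) misses the remaining region (no effect); the 10×21 cube at (12.5, 0.5) misses the remaining region (no effect) — area = 300.00 mm². At z = 5.76: the r=10 cylinder contributes a regular 12-gon of circumradius 10 (area = (12/2)·10.000²·sin(360°/12) = 300.00 mm²); the cube at (13, 13.5) (footprint 22×9) is included at this height (area 198.00 mm²); the cube at (12.5, 0.5) (footprint 10×21) is included at this height (area 210.00 mm²); Subtracting the remaining from the first: starting from the r=10 cylinder (300.00 mm²), the 22×9 cube at (13, 13.5) misses the remaining region (no effect); the 10×21 cube at (12.5, 0.5) misses the remaining region (no effect) — area = 300.00 mm². Checking containment: the cross-section at z = 5.76 is a subset of the cross-section at z = 2.16.

entirely on top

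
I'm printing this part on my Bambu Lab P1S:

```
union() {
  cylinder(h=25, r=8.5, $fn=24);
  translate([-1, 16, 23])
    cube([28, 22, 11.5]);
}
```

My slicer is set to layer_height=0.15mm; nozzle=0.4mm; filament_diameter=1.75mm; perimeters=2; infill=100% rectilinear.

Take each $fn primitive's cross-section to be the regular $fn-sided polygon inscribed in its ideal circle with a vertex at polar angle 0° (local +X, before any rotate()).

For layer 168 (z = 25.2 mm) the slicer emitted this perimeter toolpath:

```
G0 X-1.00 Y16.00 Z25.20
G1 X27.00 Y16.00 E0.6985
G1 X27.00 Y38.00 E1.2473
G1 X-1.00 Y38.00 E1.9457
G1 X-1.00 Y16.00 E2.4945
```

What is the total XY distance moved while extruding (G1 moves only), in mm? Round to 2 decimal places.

100.00 mm

Sum the Euclidean lengths of each G1 segment: total = 100.00 mm.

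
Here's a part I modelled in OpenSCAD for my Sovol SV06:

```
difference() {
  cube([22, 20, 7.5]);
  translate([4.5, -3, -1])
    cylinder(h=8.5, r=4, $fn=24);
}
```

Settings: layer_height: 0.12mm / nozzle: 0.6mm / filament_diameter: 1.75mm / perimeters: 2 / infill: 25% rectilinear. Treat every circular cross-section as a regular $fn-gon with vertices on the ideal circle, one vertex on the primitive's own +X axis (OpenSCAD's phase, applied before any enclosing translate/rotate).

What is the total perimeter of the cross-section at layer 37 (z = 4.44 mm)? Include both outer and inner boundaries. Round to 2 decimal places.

At z = 4.44 mm: the cube is present — its section is the full 22×20 rectangle (perimeter 84.00 mm); the r=4 cylinder at (4.5, -3) gives a regular 24-gon of circumradius 4 (constant along its height) (perimeter = 2·24·4.000·sin(180°/24) = 25.06 mm); Taking the first minus the rest: starting from the 22×20 cube, the r=4 cylinder at (4.5, -3) partially overlaps it — only the 3.49 mm² overlap (of its 49.69 mm²) is removed, clipping the outline — boundary = 84.49 mm. Overall, the cross-section is a single solid region. Total boundary length (outer) = 84.49 mm.

84.49 mm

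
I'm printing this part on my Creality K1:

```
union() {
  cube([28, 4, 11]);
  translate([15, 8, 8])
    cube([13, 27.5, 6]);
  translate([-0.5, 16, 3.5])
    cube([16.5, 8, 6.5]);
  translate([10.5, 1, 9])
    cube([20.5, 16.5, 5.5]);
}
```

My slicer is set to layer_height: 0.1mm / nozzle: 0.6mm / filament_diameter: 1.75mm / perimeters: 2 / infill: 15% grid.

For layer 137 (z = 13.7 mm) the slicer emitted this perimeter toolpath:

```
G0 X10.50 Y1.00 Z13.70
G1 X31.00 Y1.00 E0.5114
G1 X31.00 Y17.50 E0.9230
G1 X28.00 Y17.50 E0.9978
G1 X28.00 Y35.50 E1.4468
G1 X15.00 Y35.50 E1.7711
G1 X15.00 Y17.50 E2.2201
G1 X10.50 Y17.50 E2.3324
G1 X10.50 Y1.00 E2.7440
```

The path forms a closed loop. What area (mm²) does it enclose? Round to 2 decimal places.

572.25 mm²

Apply the shoelace formula to the sequence of (X, Y) vertices; enclosed area = 572.25 mm².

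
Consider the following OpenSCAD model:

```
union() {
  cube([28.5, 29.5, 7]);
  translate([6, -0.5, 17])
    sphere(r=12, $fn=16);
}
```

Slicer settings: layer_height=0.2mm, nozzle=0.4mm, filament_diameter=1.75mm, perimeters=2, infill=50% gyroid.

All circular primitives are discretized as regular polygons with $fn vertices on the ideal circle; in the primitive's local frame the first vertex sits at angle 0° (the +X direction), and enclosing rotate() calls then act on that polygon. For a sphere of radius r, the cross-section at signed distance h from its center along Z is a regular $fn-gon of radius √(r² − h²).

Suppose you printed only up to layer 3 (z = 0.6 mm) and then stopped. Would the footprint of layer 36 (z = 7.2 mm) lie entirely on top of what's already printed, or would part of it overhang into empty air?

Compare the two slices. At z = 0.6: the cube (footprint 28.5×29.5) is included at this height (area 840.75 mm²); the sphere at (6, -0.5) is not intersected at this z (|z−center|=16.400 > r=12); Combining (union): only the 28.5×29.5 cube is present, so the union is just that shape — area = 840.75 mm². At z = 7.2: the cube does not reach this height (z outside [0, 7]); the r=12 sphere at (6, -0.5) contributes a regular 16-gon of circumradius √(12²−9.8²) = 6.925 (area = (16/2)·6.925²·sin(360°/16) = 146.83 mm²); Combining (union): only the r=12 sphere at (6, -0.5) is present, so the union is just that shape — area = 146.83 mm². Checking containment: at z = 7.2 the cross-section extends beyond the z = 0.6 cross-section by about 81.72 mm².

part overhangs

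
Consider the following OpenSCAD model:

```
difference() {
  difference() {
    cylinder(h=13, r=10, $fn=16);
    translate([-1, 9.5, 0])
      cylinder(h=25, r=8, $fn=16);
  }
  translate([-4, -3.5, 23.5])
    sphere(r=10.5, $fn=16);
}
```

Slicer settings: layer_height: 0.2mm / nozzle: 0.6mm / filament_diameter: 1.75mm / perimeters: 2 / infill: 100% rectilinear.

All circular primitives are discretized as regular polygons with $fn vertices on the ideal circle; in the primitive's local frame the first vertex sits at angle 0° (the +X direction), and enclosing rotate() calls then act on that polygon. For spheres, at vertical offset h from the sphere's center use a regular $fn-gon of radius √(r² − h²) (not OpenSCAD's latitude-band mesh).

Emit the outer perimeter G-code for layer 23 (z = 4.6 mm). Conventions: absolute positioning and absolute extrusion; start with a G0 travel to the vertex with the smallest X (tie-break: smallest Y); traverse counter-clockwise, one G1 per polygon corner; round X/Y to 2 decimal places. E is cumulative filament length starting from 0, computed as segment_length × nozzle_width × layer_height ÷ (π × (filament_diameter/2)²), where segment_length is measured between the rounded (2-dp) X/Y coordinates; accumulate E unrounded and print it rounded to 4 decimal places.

G0 X-10.00 Y0.00 Z4.60
G1 X-9.24 Y-3.83 E0.1948
G1 X-7.07 Y-7.07 E0.3894
G1 X-3.83 Y-9.24 E0.5839
G1 X0.00 Y-10.00 E0.7787
G1 X3.83 Y-9.24 E0.9735
G1 X7.07 Y-7.07 E1.1681
G1 X9.24 Y-3.83 E1.3626
G1 X10.00 Y0.00 E1.5574
G1 X9.24 Y3.83 E1.7522
G1 X7.07 Y7.07 E1.9468
G1 X6.58 Y7.40 E1.9762
G1 X6.39 Y6.44 E2.0251
G1 X4.66 Y3.84 E2.1809
G1 X2.06 Y2.11 E2.3367
G1 X-1.00 Y1.50 E2.4923
G1 X-4.06 Y2.11 E2.6480
G1 X-6.66 Y3.84 E2.8038
G1 X-7.94 Y5.77 E2.9194
G1 X-9.24 Y3.83 E3.0359
G1 X-10.00 Y0.00 E3.2307

At z = 4.6 mm: the cylinder: section is a regular 16-gon, circumradius r=10; the r=8 cylinder at (-1, 9.5) gives a regular 16-gon of circumradius 8 (constant along its height); Taking the first minus the rest: starting from the r=10 cylinder, the r=8 cylinder at (-1, 9.5) partially overlaps it — only the 85.68 mm² overlap (of its 195.93 mm²) is removed, clipping the outline — 1 connected region; the sphere at (-4, -3.5) is absent (|z−center|=18.900 > r=10.5); Subtracting the remaining from the first: none of the subtracted shapes is present at this height, so the result so far is unchanged — 1 connected region. The outline is a single polygon with 20 vertices. Extrusion per mm of travel: 0.6 × 0.2 / (π × 0.875²) = 0.049890. Accumulating E over each segment gives final E = 3.2307.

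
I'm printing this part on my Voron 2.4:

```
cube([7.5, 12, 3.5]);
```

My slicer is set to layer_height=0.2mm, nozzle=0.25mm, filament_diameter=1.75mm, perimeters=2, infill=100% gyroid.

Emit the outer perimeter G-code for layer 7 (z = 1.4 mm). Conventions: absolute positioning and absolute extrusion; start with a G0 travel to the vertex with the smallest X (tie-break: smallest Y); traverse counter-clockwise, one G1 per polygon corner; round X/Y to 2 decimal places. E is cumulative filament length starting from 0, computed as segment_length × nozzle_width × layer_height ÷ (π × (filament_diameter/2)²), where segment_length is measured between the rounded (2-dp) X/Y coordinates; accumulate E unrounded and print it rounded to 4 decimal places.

At z = 1.4 mm: the cube is present — its section is the full 7.5×12 rectangle. The outline is a single polygon with 4 vertices. Extrusion per mm of travel: 0.25 × 0.2 / (π × 0.875²) = 0.020788. Accumulating E over each segment gives final E = 0.8107.

G0 X0.00 Y0.00 Z1.40
G1 X7.50 Y0.00 E0.1559
G1 X7.50 Y12.00 E0.4054
G1 X0.00 Y12.00 E0.5613
G1 X0.00 Y0.00 E0.8107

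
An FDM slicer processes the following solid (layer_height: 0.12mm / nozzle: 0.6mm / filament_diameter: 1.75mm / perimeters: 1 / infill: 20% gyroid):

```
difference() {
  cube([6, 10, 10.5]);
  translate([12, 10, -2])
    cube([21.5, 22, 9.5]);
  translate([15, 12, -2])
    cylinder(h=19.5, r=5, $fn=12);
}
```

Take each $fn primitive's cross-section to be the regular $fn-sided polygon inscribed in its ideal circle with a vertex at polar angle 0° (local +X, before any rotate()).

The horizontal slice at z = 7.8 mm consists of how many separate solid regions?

1

At z = 7.8 mm: the cube (footprint 6×10) is included at this height; the cube at (12, 10) does not reach this height (z outside [-2, 7.5]); the r=5 cylinder at (15, 12) contributes a regular 12-gon of circumradius 5; Subtracting the remaining from the first: starting from the 6×10 cube, the r=5 cylinder at (15, 12) misses the remaining region (no effect) — 1 connected region. The result has 1 disconnected region.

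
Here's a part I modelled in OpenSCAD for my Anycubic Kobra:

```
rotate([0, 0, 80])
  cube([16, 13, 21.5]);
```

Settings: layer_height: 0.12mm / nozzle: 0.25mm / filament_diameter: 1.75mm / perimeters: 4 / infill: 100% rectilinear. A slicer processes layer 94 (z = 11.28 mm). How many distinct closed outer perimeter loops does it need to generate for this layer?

At z = 11.28 mm: the cube is present — its section is the full 16×13 rectangle; (rotated 80° about Z; rotation is an isometry so areas/perimeters/island counts are preserved). The result has 1 disconnected region.

1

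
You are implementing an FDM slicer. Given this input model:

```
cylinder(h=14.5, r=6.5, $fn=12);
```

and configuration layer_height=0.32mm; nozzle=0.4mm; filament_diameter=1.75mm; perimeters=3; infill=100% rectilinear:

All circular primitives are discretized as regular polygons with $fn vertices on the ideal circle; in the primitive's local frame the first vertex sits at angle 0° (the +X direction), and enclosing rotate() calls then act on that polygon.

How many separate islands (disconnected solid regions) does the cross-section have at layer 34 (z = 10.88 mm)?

At z = 10.88 mm: the r=6.5 cylinder gives a regular 12-gon of circumradius 6.5 (constant along its height). Overall, the cross-section is a single solid region. Island count = 1.

1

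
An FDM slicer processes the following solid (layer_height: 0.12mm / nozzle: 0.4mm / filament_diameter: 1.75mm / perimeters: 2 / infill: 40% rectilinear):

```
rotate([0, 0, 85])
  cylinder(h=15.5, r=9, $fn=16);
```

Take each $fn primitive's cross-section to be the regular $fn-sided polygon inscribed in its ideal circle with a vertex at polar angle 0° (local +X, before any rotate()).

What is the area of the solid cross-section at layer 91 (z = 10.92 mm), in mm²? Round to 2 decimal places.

247.98 mm²

At z = 10.92 mm: the r=9 cylinder gives a regular 16-gon of circumradius 9 (constant along its height) (area = (16/2)·9.000²·sin(360°/16) = 247.98 mm²); (whole slice rotated 85° about Z — lengths, areas and connectivity unchanged). Overall, the cross-section is a single solid region. Net area = 247.98 mm².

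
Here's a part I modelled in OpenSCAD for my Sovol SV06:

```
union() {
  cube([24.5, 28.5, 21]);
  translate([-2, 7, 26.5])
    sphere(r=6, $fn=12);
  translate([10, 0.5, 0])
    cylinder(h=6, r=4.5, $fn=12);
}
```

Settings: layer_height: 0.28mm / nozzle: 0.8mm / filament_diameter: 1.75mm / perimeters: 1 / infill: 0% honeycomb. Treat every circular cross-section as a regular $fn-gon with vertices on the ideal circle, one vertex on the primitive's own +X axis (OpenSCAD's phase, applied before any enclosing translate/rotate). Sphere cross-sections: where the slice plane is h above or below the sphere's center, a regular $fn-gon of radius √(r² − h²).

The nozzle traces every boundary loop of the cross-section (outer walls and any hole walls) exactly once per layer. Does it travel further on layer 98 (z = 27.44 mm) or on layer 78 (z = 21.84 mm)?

Layer 98 (z = 27.44): the cube does not reach this height (z outside [0, 21]); the r=6 sphere at (-2, 7) contributes a regular 12-gon of circumradius √(6²−0.94²) = 5.926 (perimeter = 2·12·5.926·sin(180°/12) = 36.81 mm); the cylinder at (10, 0.5) is not intersected at this z (z outside [0, 6]); Taking the union: only the r=6 sphere at (-2, 7) is present, so the union is just that shape — boundary = 36.81 mm. So its perimeter = 36.81 mm. Layer 78 (z = 21.84): the cube does not reach this height (z outside [0, 21]); the r=6 sphere at (-2, 7) contributes a regular 12-gon of circumradius √(6²−4.66²) = 3.779 (perimeter = 2·12·3.779·sin(180°/12) = 23.48 mm); the cylinder at (10, 0.5) is not intersected at this z (z outside [0, 6]); Combining (union): only the r=6 sphere at (-2, 7) is present, so the union is just that shape — boundary = 23.48 mm. So its perimeter = 23.48 mm. Layer 98 is larger (36.81 vs 23.48 mm).

layer 98 (z = 27.44 mm)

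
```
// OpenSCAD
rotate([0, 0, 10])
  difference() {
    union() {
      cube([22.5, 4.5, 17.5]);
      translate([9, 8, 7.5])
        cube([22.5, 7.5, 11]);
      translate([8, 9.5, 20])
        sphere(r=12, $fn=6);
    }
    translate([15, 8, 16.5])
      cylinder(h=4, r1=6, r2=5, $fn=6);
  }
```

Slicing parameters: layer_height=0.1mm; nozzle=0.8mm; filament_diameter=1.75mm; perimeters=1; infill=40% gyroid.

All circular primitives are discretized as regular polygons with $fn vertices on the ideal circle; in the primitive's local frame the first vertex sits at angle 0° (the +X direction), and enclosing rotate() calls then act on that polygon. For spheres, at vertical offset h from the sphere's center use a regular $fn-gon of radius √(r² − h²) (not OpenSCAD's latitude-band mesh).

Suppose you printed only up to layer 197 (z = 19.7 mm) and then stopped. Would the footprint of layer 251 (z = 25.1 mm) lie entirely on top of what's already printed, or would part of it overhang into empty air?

Compare the two slices. At z = 19.7: the cube is not intersected at this z (z outside [0, 17.5]); the cube at (9, 8) does not reach this height (z outside [7.5, 18.5]); the r=12 sphere at (8, 9.5) slices to a regular 6-gon of circumradius 11.996 (√(r²−h²) with h=0.3 from center) (area = (6/2)·11.996²·sin(360°/6) = 373.89 mm²); Taking the union: only the r=12 sphere at (8, 9.5) is present, so the union is just that shape — area = 373.89 mm²; the cone at (15, 8): at t=0.800 of its height the radius interpolates to r₁+(r₂−r₁)t = 5.200, giving a regular 6-gon of that circumradius (area = (6/2)·5.200²·sin(360°/6) = 70.25 mm²); Subtracting the remaining from the first: starting from that combined region (373.89 mm²), the cone at (15, 8) partially overlaps it — only the 64.94 mm² overlap (of its 70.25 mm²) is removed, clipping the outline — area = 308.95 mm²; (whole slice rotated 10° about Z — lengths, areas and connectivity unchanged). At z = 25.1: the cube does not reach this height (z outside [0, 17.5]); the cube at (9, 8) does not reach this height (z outside [7.5, 18.5]); the r=12 sphere at (8, 9.5) slices to a regular 6-gon of circumradius 10.862 (√(r²−h²) with h=5.1 from center) (area = (6/2)·10.862²·sin(360°/6) = 306.55 mm²); Merging all regions: only the r=12 sphere at (8, 9.5) is present, so the union is just that shape — area = 306.55 mm²; the cone at (15, 8) is absent (z outside [16.5, 20.5]); Taking the first minus the rest: none of the subtracted shapes is present at this height, so the result so far is unchanged — area = 306.55 mm²; (whole slice rotated 10° about Z — lengths, areas and connectivity unchanged). Checking containment: at z = 25.1 the cross-section extends beyond the z = 19.7 cross-section by about 56.90 mm².

part overhangs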